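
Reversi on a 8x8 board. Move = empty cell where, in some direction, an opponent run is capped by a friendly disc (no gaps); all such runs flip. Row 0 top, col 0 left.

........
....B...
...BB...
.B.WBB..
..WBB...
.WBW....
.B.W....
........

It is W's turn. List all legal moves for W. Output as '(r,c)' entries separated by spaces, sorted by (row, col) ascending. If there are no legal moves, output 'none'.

(0,3): no bracket -> illegal
(0,4): no bracket -> illegal
(0,5): no bracket -> illegal
(1,2): no bracket -> illegal
(1,3): flips 1 -> legal
(1,5): flips 1 -> legal
(2,0): flips 1 -> legal
(2,1): no bracket -> illegal
(2,2): no bracket -> illegal
(2,5): no bracket -> illegal
(2,6): flips 2 -> legal
(3,0): no bracket -> illegal
(3,2): no bracket -> illegal
(3,6): flips 2 -> legal
(4,0): no bracket -> illegal
(4,1): flips 1 -> legal
(4,5): flips 2 -> legal
(4,6): no bracket -> illegal
(5,0): no bracket -> illegal
(5,4): no bracket -> illegal
(5,5): flips 1 -> legal
(6,0): no bracket -> illegal
(6,2): flips 1 -> legal
(7,0): no bracket -> illegal
(7,1): flips 1 -> legal
(7,2): no bracket -> illegal

Answer: (1,3) (1,5) (2,0) (2,6) (3,6) (4,1) (4,5) (5,5) (6,2) (7,1)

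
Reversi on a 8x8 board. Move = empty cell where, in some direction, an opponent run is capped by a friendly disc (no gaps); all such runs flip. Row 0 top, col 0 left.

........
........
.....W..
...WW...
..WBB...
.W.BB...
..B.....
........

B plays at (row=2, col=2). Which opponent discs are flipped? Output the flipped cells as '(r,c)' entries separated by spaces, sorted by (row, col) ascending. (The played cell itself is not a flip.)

Answer: (3,3)

Derivation:
Dir NW: first cell '.' (not opp) -> no flip
Dir N: first cell '.' (not opp) -> no flip
Dir NE: first cell '.' (not opp) -> no flip
Dir W: first cell '.' (not opp) -> no flip
Dir E: first cell '.' (not opp) -> no flip
Dir SW: first cell '.' (not opp) -> no flip
Dir S: first cell '.' (not opp) -> no flip
Dir SE: opp run (3,3) capped by B -> flip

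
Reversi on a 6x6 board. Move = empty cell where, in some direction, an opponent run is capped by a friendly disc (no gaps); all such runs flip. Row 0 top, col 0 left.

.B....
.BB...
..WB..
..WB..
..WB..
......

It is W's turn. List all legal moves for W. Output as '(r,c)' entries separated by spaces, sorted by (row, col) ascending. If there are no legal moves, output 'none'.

Answer: (0,0) (0,2) (1,4) (2,4) (3,4) (4,4) (5,4)

Derivation:
(0,0): flips 1 -> legal
(0,2): flips 1 -> legal
(0,3): no bracket -> illegal
(1,0): no bracket -> illegal
(1,3): no bracket -> illegal
(1,4): flips 1 -> legal
(2,0): no bracket -> illegal
(2,1): no bracket -> illegal
(2,4): flips 2 -> legal
(3,4): flips 1 -> legal
(4,4): flips 2 -> legal
(5,2): no bracket -> illegal
(5,3): no bracket -> illegal
(5,4): flips 1 -> legal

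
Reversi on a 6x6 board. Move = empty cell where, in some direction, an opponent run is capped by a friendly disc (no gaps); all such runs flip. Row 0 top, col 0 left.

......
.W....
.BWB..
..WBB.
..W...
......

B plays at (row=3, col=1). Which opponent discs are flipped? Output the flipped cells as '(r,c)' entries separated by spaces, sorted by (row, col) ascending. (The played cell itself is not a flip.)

Answer: (3,2)

Derivation:
Dir NW: first cell '.' (not opp) -> no flip
Dir N: first cell 'B' (not opp) -> no flip
Dir NE: opp run (2,2), next='.' -> no flip
Dir W: first cell '.' (not opp) -> no flip
Dir E: opp run (3,2) capped by B -> flip
Dir SW: first cell '.' (not opp) -> no flip
Dir S: first cell '.' (not opp) -> no flip
Dir SE: opp run (4,2), next='.' -> no flip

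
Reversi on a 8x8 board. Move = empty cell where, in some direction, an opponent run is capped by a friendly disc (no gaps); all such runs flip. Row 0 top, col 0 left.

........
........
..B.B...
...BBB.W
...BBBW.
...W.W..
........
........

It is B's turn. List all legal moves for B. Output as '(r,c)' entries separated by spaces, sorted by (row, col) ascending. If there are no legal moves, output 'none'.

(2,6): no bracket -> illegal
(2,7): no bracket -> illegal
(3,6): no bracket -> illegal
(4,2): no bracket -> illegal
(4,7): flips 1 -> legal
(5,2): no bracket -> illegal
(5,4): no bracket -> illegal
(5,6): no bracket -> illegal
(5,7): flips 1 -> legal
(6,2): flips 1 -> legal
(6,3): flips 1 -> legal
(6,4): no bracket -> illegal
(6,5): flips 1 -> legal
(6,6): flips 1 -> legal

Answer: (4,7) (5,7) (6,2) (6,3) (6,5) (6,6)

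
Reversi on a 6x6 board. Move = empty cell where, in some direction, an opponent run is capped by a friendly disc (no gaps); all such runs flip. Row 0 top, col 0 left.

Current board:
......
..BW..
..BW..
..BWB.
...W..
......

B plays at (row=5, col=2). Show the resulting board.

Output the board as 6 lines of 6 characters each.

Answer: ......
..BW..
..BW..
..BWB.
...B..
..B...

Derivation:
Place B at (5,2); scan 8 dirs for brackets.
Dir NW: first cell '.' (not opp) -> no flip
Dir N: first cell '.' (not opp) -> no flip
Dir NE: opp run (4,3) capped by B -> flip
Dir W: first cell '.' (not opp) -> no flip
Dir E: first cell '.' (not opp) -> no flip
Dir SW: edge -> no flip
Dir S: edge -> no flip
Dir SE: edge -> no flip
All flips: (4,3)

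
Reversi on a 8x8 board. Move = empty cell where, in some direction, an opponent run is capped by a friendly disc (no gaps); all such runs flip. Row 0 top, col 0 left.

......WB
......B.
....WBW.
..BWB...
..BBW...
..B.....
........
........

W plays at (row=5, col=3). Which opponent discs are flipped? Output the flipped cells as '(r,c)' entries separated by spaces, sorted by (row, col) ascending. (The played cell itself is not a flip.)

Answer: (4,3)

Derivation:
Dir NW: opp run (4,2), next='.' -> no flip
Dir N: opp run (4,3) capped by W -> flip
Dir NE: first cell 'W' (not opp) -> no flip
Dir W: opp run (5,2), next='.' -> no flip
Dir E: first cell '.' (not opp) -> no flip
Dir SW: first cell '.' (not opp) -> no flip
Dir S: first cell '.' (not opp) -> no flip
Dir SE: first cell '.' (not opp) -> no flip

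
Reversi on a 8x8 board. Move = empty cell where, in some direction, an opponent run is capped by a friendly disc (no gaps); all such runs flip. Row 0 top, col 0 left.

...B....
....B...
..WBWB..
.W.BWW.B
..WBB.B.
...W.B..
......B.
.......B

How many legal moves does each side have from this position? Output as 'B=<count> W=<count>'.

-- B to move --
(1,1): flips 1 -> legal
(1,2): no bracket -> illegal
(1,3): flips 2 -> legal
(1,5): flips 1 -> legal
(2,0): no bracket -> illegal
(2,1): flips 1 -> legal
(2,6): flips 1 -> legal
(3,0): no bracket -> illegal
(3,2): no bracket -> illegal
(3,6): flips 2 -> legal
(4,0): no bracket -> illegal
(4,1): flips 1 -> legal
(4,5): flips 2 -> legal
(5,1): flips 1 -> legal
(5,2): no bracket -> illegal
(5,4): no bracket -> illegal
(6,2): flips 1 -> legal
(6,3): flips 1 -> legal
(6,4): no bracket -> illegal
B mobility = 11
-- W to move --
(0,2): no bracket -> illegal
(0,4): flips 1 -> legal
(0,5): no bracket -> illegal
(1,2): flips 1 -> legal
(1,3): flips 3 -> legal
(1,5): flips 1 -> legal
(1,6): flips 1 -> legal
(2,6): flips 1 -> legal
(2,7): no bracket -> illegal
(3,2): flips 1 -> legal
(3,6): no bracket -> illegal
(4,5): flips 2 -> legal
(4,7): no bracket -> illegal
(5,2): flips 1 -> legal
(5,4): flips 1 -> legal
(5,6): no bracket -> illegal
(5,7): flips 1 -> legal
(6,4): no bracket -> illegal
(6,5): no bracket -> illegal
(6,7): no bracket -> illegal
(7,5): no bracket -> illegal
(7,6): no bracket -> illegal
W mobility = 11

Answer: B=11 W=11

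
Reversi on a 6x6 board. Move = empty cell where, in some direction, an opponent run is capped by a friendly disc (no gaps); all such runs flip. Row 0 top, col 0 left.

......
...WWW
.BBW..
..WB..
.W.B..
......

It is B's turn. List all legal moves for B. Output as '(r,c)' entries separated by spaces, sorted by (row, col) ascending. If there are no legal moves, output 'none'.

Answer: (0,3) (0,4) (2,4) (3,1) (4,2)

Derivation:
(0,2): no bracket -> illegal
(0,3): flips 2 -> legal
(0,4): flips 1 -> legal
(0,5): no bracket -> illegal
(1,2): no bracket -> illegal
(2,4): flips 1 -> legal
(2,5): no bracket -> illegal
(3,0): no bracket -> illegal
(3,1): flips 1 -> legal
(3,4): no bracket -> illegal
(4,0): no bracket -> illegal
(4,2): flips 1 -> legal
(5,0): no bracket -> illegal
(5,1): no bracket -> illegal
(5,2): no bracket -> illegal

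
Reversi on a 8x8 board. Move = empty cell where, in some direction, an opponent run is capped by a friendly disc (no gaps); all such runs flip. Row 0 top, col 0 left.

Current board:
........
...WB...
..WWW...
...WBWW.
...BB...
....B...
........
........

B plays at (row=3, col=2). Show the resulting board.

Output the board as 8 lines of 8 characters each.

Place B at (3,2); scan 8 dirs for brackets.
Dir NW: first cell '.' (not opp) -> no flip
Dir N: opp run (2,2), next='.' -> no flip
Dir NE: opp run (2,3) capped by B -> flip
Dir W: first cell '.' (not opp) -> no flip
Dir E: opp run (3,3) capped by B -> flip
Dir SW: first cell '.' (not opp) -> no flip
Dir S: first cell '.' (not opp) -> no flip
Dir SE: first cell 'B' (not opp) -> no flip
All flips: (2,3) (3,3)

Answer: ........
...WB...
..WBW...
..BBBWW.
...BB...
....B...
........
........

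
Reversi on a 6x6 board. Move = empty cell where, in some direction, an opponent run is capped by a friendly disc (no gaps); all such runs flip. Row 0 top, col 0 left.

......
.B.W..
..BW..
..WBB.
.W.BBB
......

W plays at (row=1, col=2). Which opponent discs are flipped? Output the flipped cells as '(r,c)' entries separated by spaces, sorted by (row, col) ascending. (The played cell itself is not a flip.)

Answer: (2,2)

Derivation:
Dir NW: first cell '.' (not opp) -> no flip
Dir N: first cell '.' (not opp) -> no flip
Dir NE: first cell '.' (not opp) -> no flip
Dir W: opp run (1,1), next='.' -> no flip
Dir E: first cell 'W' (not opp) -> no flip
Dir SW: first cell '.' (not opp) -> no flip
Dir S: opp run (2,2) capped by W -> flip
Dir SE: first cell 'W' (not opp) -> no flip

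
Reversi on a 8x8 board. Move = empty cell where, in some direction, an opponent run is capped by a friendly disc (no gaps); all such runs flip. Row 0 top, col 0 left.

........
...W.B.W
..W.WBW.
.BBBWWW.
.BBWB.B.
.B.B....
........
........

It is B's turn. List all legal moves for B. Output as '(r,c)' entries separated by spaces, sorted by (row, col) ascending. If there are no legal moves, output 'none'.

(0,2): flips 3 -> legal
(0,3): no bracket -> illegal
(0,4): flips 2 -> legal
(0,6): no bracket -> illegal
(0,7): no bracket -> illegal
(1,1): flips 1 -> legal
(1,2): flips 1 -> legal
(1,4): flips 2 -> legal
(1,6): flips 2 -> legal
(2,1): no bracket -> illegal
(2,3): flips 1 -> legal
(2,7): flips 1 -> legal
(3,7): flips 4 -> legal
(4,5): flips 1 -> legal
(4,7): flips 1 -> legal
(5,2): flips 2 -> legal
(5,4): flips 1 -> legal

Answer: (0,2) (0,4) (1,1) (1,2) (1,4) (1,6) (2,3) (2,7) (3,7) (4,5) (4,7) (5,2) (5,4)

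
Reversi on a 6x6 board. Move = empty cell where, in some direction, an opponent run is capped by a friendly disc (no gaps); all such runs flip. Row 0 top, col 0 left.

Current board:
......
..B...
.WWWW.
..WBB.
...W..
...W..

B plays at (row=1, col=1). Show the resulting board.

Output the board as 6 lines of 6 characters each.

Answer: ......
.BB...
.WBWW.
..WBB.
...W..
...W..

Derivation:
Place B at (1,1); scan 8 dirs for brackets.
Dir NW: first cell '.' (not opp) -> no flip
Dir N: first cell '.' (not opp) -> no flip
Dir NE: first cell '.' (not opp) -> no flip
Dir W: first cell '.' (not opp) -> no flip
Dir E: first cell 'B' (not opp) -> no flip
Dir SW: first cell '.' (not opp) -> no flip
Dir S: opp run (2,1), next='.' -> no flip
Dir SE: opp run (2,2) capped by B -> flip
All flips: (2,2)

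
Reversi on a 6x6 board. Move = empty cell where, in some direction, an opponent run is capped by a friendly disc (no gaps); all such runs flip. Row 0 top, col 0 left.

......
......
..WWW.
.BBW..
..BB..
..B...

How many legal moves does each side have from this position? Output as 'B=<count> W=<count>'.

Answer: B=5 W=5

Derivation:
-- B to move --
(1,1): no bracket -> illegal
(1,2): flips 1 -> legal
(1,3): flips 3 -> legal
(1,4): flips 1 -> legal
(1,5): flips 2 -> legal
(2,1): no bracket -> illegal
(2,5): no bracket -> illegal
(3,4): flips 1 -> legal
(3,5): no bracket -> illegal
(4,4): no bracket -> illegal
B mobility = 5
-- W to move --
(2,0): no bracket -> illegal
(2,1): no bracket -> illegal
(3,0): flips 2 -> legal
(3,4): no bracket -> illegal
(4,0): flips 1 -> legal
(4,1): flips 1 -> legal
(4,4): no bracket -> illegal
(5,1): flips 1 -> legal
(5,3): flips 1 -> legal
(5,4): no bracket -> illegal
W mobility = 5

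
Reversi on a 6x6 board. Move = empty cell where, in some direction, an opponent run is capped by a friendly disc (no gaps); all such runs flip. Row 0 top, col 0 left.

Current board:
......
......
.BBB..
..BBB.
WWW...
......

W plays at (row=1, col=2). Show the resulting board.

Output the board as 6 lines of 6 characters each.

Place W at (1,2); scan 8 dirs for brackets.
Dir NW: first cell '.' (not opp) -> no flip
Dir N: first cell '.' (not opp) -> no flip
Dir NE: first cell '.' (not opp) -> no flip
Dir W: first cell '.' (not opp) -> no flip
Dir E: first cell '.' (not opp) -> no flip
Dir SW: opp run (2,1), next='.' -> no flip
Dir S: opp run (2,2) (3,2) capped by W -> flip
Dir SE: opp run (2,3) (3,4), next='.' -> no flip
All flips: (2,2) (3,2)

Answer: ......
..W...
.BWB..
..WBB.
WWW...
......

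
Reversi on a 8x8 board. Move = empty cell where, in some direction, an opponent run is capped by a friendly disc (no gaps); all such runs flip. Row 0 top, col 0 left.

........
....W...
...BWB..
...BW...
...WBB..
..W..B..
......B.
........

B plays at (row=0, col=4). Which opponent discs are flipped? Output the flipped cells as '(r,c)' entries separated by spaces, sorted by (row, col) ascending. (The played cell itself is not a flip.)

Answer: (1,4) (2,4) (3,4)

Derivation:
Dir NW: edge -> no flip
Dir N: edge -> no flip
Dir NE: edge -> no flip
Dir W: first cell '.' (not opp) -> no flip
Dir E: first cell '.' (not opp) -> no flip
Dir SW: first cell '.' (not opp) -> no flip
Dir S: opp run (1,4) (2,4) (3,4) capped by B -> flip
Dir SE: first cell '.' (not opp) -> no flip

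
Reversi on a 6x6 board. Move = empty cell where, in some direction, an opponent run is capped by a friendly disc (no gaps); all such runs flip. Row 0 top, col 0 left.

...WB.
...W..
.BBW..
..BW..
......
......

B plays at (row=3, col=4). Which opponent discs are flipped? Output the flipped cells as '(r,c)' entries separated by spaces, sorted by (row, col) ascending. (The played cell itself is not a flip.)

Dir NW: opp run (2,3), next='.' -> no flip
Dir N: first cell '.' (not opp) -> no flip
Dir NE: first cell '.' (not opp) -> no flip
Dir W: opp run (3,3) capped by B -> flip
Dir E: first cell '.' (not opp) -> no flip
Dir SW: first cell '.' (not opp) -> no flip
Dir S: first cell '.' (not opp) -> no flip
Dir SE: first cell '.' (not opp) -> no flip

Answer: (3,3)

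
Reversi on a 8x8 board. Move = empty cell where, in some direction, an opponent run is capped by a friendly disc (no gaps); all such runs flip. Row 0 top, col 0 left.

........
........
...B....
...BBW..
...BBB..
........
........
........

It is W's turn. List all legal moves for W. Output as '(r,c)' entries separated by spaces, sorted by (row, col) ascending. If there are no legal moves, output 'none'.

(1,2): no bracket -> illegal
(1,3): no bracket -> illegal
(1,4): no bracket -> illegal
(2,2): no bracket -> illegal
(2,4): no bracket -> illegal
(2,5): no bracket -> illegal
(3,2): flips 2 -> legal
(3,6): no bracket -> illegal
(4,2): no bracket -> illegal
(4,6): no bracket -> illegal
(5,2): no bracket -> illegal
(5,3): flips 1 -> legal
(5,4): no bracket -> illegal
(5,5): flips 1 -> legal
(5,6): no bracket -> illegal

Answer: (3,2) (5,3) (5,5)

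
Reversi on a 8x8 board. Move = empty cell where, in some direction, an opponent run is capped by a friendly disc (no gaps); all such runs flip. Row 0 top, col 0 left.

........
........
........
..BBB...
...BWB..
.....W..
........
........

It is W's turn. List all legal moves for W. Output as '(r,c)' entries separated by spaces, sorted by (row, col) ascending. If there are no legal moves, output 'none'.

Answer: (2,2) (2,4) (3,5) (4,2) (4,6)

Derivation:
(2,1): no bracket -> illegal
(2,2): flips 1 -> legal
(2,3): no bracket -> illegal
(2,4): flips 1 -> legal
(2,5): no bracket -> illegal
(3,1): no bracket -> illegal
(3,5): flips 1 -> legal
(3,6): no bracket -> illegal
(4,1): no bracket -> illegal
(4,2): flips 1 -> legal
(4,6): flips 1 -> legal
(5,2): no bracket -> illegal
(5,3): no bracket -> illegal
(5,4): no bracket -> illegal
(5,6): no bracket -> illegal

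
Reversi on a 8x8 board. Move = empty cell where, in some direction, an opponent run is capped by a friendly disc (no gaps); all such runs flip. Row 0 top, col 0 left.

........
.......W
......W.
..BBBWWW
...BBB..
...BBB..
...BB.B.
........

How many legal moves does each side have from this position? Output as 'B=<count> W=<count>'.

-- B to move --
(0,6): no bracket -> illegal
(0,7): no bracket -> illegal
(1,5): no bracket -> illegal
(1,6): no bracket -> illegal
(2,4): no bracket -> illegal
(2,5): flips 1 -> legal
(2,7): flips 1 -> legal
(4,6): no bracket -> illegal
(4,7): no bracket -> illegal
B mobility = 2
-- W to move --
(2,1): no bracket -> illegal
(2,2): no bracket -> illegal
(2,3): no bracket -> illegal
(2,4): no bracket -> illegal
(2,5): no bracket -> illegal
(3,1): flips 3 -> legal
(4,1): no bracket -> illegal
(4,2): no bracket -> illegal
(4,6): no bracket -> illegal
(5,2): no bracket -> illegal
(5,6): no bracket -> illegal
(5,7): no bracket -> illegal
(6,2): flips 2 -> legal
(6,5): flips 2 -> legal
(6,7): no bracket -> illegal
(7,2): flips 3 -> legal
(7,3): no bracket -> illegal
(7,4): no bracket -> illegal
(7,5): no bracket -> illegal
(7,6): no bracket -> illegal
(7,7): no bracket -> illegal
W mobility = 4

Answer: B=2 W=4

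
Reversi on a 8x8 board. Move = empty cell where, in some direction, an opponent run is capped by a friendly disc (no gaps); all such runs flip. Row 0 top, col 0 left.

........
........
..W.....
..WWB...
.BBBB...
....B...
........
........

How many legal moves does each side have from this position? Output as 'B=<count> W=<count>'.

-- B to move --
(1,1): flips 2 -> legal
(1,2): flips 2 -> legal
(1,3): no bracket -> illegal
(2,1): flips 1 -> legal
(2,3): flips 2 -> legal
(2,4): flips 1 -> legal
(3,1): flips 2 -> legal
B mobility = 6
-- W to move --
(2,3): no bracket -> illegal
(2,4): no bracket -> illegal
(2,5): no bracket -> illegal
(3,0): no bracket -> illegal
(3,1): no bracket -> illegal
(3,5): flips 1 -> legal
(4,0): no bracket -> illegal
(4,5): no bracket -> illegal
(5,0): flips 1 -> legal
(5,1): flips 1 -> legal
(5,2): flips 1 -> legal
(5,3): flips 1 -> legal
(5,5): flips 1 -> legal
(6,3): no bracket -> illegal
(6,4): no bracket -> illegal
(6,5): flips 2 -> legal
W mobility = 7

Answer: B=6 W=7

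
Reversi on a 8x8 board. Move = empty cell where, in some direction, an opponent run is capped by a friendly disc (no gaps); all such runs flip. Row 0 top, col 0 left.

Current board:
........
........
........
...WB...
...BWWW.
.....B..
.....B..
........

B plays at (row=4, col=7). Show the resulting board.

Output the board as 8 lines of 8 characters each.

Answer: ........
........
........
...WB...
...BBBBB
.....B..
.....B..
........

Derivation:
Place B at (4,7); scan 8 dirs for brackets.
Dir NW: first cell '.' (not opp) -> no flip
Dir N: first cell '.' (not opp) -> no flip
Dir NE: edge -> no flip
Dir W: opp run (4,6) (4,5) (4,4) capped by B -> flip
Dir E: edge -> no flip
Dir SW: first cell '.' (not opp) -> no flip
Dir S: first cell '.' (not opp) -> no flip
Dir SE: edge -> no flip
All flips: (4,4) (4,5) (4,6)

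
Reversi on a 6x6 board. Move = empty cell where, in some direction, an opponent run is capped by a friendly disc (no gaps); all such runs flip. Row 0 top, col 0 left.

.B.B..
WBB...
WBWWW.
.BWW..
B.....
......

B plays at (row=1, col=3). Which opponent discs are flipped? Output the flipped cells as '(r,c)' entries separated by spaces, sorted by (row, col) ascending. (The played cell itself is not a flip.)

Answer: (2,2)

Derivation:
Dir NW: first cell '.' (not opp) -> no flip
Dir N: first cell 'B' (not opp) -> no flip
Dir NE: first cell '.' (not opp) -> no flip
Dir W: first cell 'B' (not opp) -> no flip
Dir E: first cell '.' (not opp) -> no flip
Dir SW: opp run (2,2) capped by B -> flip
Dir S: opp run (2,3) (3,3), next='.' -> no flip
Dir SE: opp run (2,4), next='.' -> no flip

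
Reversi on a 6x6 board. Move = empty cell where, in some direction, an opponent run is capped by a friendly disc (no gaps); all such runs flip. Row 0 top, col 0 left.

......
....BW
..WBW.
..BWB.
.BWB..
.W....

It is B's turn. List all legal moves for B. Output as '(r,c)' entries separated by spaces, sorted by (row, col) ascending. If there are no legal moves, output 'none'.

(0,4): no bracket -> illegal
(0,5): no bracket -> illegal
(1,1): no bracket -> illegal
(1,2): flips 1 -> legal
(1,3): no bracket -> illegal
(2,1): flips 1 -> legal
(2,5): flips 1 -> legal
(3,1): no bracket -> illegal
(3,5): no bracket -> illegal
(4,0): no bracket -> illegal
(4,4): no bracket -> illegal
(5,0): no bracket -> illegal
(5,2): flips 1 -> legal
(5,3): no bracket -> illegal

Answer: (1,2) (2,1) (2,5) (5,2)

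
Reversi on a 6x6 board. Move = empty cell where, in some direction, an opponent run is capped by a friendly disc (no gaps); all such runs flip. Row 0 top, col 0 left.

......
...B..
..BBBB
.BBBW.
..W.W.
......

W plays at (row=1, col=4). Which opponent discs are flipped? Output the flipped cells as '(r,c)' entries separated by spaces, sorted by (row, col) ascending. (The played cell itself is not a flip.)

Answer: (2,4)

Derivation:
Dir NW: first cell '.' (not opp) -> no flip
Dir N: first cell '.' (not opp) -> no flip
Dir NE: first cell '.' (not opp) -> no flip
Dir W: opp run (1,3), next='.' -> no flip
Dir E: first cell '.' (not opp) -> no flip
Dir SW: opp run (2,3) (3,2), next='.' -> no flip
Dir S: opp run (2,4) capped by W -> flip
Dir SE: opp run (2,5), next=edge -> no flip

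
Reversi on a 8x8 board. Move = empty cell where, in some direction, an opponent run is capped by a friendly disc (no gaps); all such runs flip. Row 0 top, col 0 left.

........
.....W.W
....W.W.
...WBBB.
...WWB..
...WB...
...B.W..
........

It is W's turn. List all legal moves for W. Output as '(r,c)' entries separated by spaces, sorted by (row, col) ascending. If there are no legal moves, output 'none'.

(2,3): no bracket -> illegal
(2,5): flips 1 -> legal
(2,7): no bracket -> illegal
(3,7): flips 3 -> legal
(4,6): flips 3 -> legal
(4,7): no bracket -> illegal
(5,2): no bracket -> illegal
(5,5): flips 1 -> legal
(5,6): no bracket -> illegal
(6,2): no bracket -> illegal
(6,4): flips 1 -> legal
(7,2): no bracket -> illegal
(7,3): flips 1 -> legal
(7,4): no bracket -> illegal

Answer: (2,5) (3,7) (4,6) (5,5) (6,4) (7,3)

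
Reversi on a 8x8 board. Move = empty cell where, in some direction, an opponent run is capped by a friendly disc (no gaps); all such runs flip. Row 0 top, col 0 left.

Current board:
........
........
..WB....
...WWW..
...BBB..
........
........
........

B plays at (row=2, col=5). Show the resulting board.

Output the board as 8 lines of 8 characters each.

Place B at (2,5); scan 8 dirs for brackets.
Dir NW: first cell '.' (not opp) -> no flip
Dir N: first cell '.' (not opp) -> no flip
Dir NE: first cell '.' (not opp) -> no flip
Dir W: first cell '.' (not opp) -> no flip
Dir E: first cell '.' (not opp) -> no flip
Dir SW: opp run (3,4) capped by B -> flip
Dir S: opp run (3,5) capped by B -> flip
Dir SE: first cell '.' (not opp) -> no flip
All flips: (3,4) (3,5)

Answer: ........
........
..WB.B..
...WBB..
...BBB..
........
........
........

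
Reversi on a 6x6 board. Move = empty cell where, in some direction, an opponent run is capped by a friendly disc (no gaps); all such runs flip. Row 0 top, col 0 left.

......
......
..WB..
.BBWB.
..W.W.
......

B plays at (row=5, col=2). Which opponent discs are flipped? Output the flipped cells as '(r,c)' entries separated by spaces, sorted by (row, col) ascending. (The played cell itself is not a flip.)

Answer: (4,2)

Derivation:
Dir NW: first cell '.' (not opp) -> no flip
Dir N: opp run (4,2) capped by B -> flip
Dir NE: first cell '.' (not opp) -> no flip
Dir W: first cell '.' (not opp) -> no flip
Dir E: first cell '.' (not opp) -> no flip
Dir SW: edge -> no flip
Dir S: edge -> no flip
Dir SE: edge -> no flip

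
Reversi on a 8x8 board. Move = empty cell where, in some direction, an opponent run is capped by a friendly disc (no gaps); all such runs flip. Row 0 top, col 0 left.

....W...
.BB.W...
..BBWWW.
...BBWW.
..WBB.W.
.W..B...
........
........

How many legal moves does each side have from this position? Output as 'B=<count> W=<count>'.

Answer: B=8 W=6

Derivation:
-- B to move --
(0,3): no bracket -> illegal
(0,5): flips 1 -> legal
(1,3): no bracket -> illegal
(1,5): flips 1 -> legal
(1,6): flips 1 -> legal
(1,7): flips 2 -> legal
(2,7): flips 3 -> legal
(3,1): no bracket -> illegal
(3,2): no bracket -> illegal
(3,7): flips 2 -> legal
(4,0): no bracket -> illegal
(4,1): flips 1 -> legal
(4,5): no bracket -> illegal
(4,7): no bracket -> illegal
(5,0): no bracket -> illegal
(5,2): no bracket -> illegal
(5,3): no bracket -> illegal
(5,5): no bracket -> illegal
(5,6): no bracket -> illegal
(5,7): no bracket -> illegal
(6,0): flips 2 -> legal
(6,1): no bracket -> illegal
(6,2): no bracket -> illegal
B mobility = 8
-- W to move --
(0,0): no bracket -> illegal
(0,1): no bracket -> illegal
(0,2): no bracket -> illegal
(0,3): no bracket -> illegal
(1,0): no bracket -> illegal
(1,3): no bracket -> illegal
(2,0): no bracket -> illegal
(2,1): flips 2 -> legal
(3,1): no bracket -> illegal
(3,2): flips 3 -> legal
(4,5): flips 2 -> legal
(5,2): flips 2 -> legal
(5,3): flips 1 -> legal
(5,5): no bracket -> illegal
(6,3): no bracket -> illegal
(6,4): flips 3 -> legal
(6,5): no bracket -> illegal
W mobility = 6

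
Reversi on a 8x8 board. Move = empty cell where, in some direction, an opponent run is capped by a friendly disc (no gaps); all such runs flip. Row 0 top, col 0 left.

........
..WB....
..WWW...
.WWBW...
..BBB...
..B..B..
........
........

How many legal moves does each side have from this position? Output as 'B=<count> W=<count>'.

Answer: B=10 W=10

Derivation:
-- B to move --
(0,1): no bracket -> illegal
(0,2): flips 3 -> legal
(0,3): no bracket -> illegal
(1,1): flips 2 -> legal
(1,4): flips 2 -> legal
(1,5): flips 1 -> legal
(2,0): flips 1 -> legal
(2,1): flips 1 -> legal
(2,5): flips 1 -> legal
(3,0): flips 2 -> legal
(3,5): flips 2 -> legal
(4,0): flips 2 -> legal
(4,1): no bracket -> illegal
(4,5): no bracket -> illegal
B mobility = 10
-- W to move --
(0,2): flips 1 -> legal
(0,3): flips 1 -> legal
(0,4): flips 1 -> legal
(1,4): flips 1 -> legal
(3,5): no bracket -> illegal
(4,1): no bracket -> illegal
(4,5): no bracket -> illegal
(4,6): no bracket -> illegal
(5,1): flips 2 -> legal
(5,3): flips 3 -> legal
(5,4): flips 2 -> legal
(5,6): no bracket -> illegal
(6,1): flips 2 -> legal
(6,2): flips 2 -> legal
(6,3): no bracket -> illegal
(6,4): no bracket -> illegal
(6,5): no bracket -> illegal
(6,6): flips 3 -> legal
W mobility = 10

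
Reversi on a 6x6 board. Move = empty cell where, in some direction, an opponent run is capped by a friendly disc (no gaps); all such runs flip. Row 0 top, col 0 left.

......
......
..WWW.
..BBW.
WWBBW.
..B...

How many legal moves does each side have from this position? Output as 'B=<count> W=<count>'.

-- B to move --
(1,1): flips 1 -> legal
(1,2): flips 1 -> legal
(1,3): flips 1 -> legal
(1,4): flips 1 -> legal
(1,5): flips 1 -> legal
(2,1): no bracket -> illegal
(2,5): flips 1 -> legal
(3,0): flips 1 -> legal
(3,1): no bracket -> illegal
(3,5): flips 1 -> legal
(4,5): flips 1 -> legal
(5,0): flips 1 -> legal
(5,1): no bracket -> illegal
(5,3): no bracket -> illegal
(5,4): no bracket -> illegal
(5,5): flips 1 -> legal
B mobility = 11
-- W to move --
(2,1): no bracket -> illegal
(3,1): flips 2 -> legal
(5,1): flips 2 -> legal
(5,3): flips 2 -> legal
(5,4): no bracket -> illegal
W mobility = 3

Answer: B=11 W=3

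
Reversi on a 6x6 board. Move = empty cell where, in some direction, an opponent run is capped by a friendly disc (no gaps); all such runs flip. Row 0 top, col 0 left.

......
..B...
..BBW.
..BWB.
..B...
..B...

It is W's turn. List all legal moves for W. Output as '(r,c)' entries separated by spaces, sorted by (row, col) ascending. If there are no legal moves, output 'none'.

(0,1): no bracket -> illegal
(0,2): no bracket -> illegal
(0,3): no bracket -> illegal
(1,1): flips 1 -> legal
(1,3): flips 1 -> legal
(1,4): no bracket -> illegal
(2,1): flips 2 -> legal
(2,5): no bracket -> illegal
(3,1): flips 1 -> legal
(3,5): flips 1 -> legal
(4,1): no bracket -> illegal
(4,3): no bracket -> illegal
(4,4): flips 1 -> legal
(4,5): no bracket -> illegal
(5,1): flips 1 -> legal
(5,3): no bracket -> illegal

Answer: (1,1) (1,3) (2,1) (3,1) (3,5) (4,4) (5,1)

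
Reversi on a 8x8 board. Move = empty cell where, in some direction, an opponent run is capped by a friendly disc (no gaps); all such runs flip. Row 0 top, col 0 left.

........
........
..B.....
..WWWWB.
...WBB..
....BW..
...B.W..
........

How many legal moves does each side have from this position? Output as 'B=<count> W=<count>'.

Answer: B=11 W=7

Derivation:
-- B to move --
(2,1): flips 2 -> legal
(2,3): flips 1 -> legal
(2,4): flips 1 -> legal
(2,5): flips 1 -> legal
(2,6): flips 1 -> legal
(3,1): flips 4 -> legal
(4,1): no bracket -> illegal
(4,2): flips 2 -> legal
(4,6): no bracket -> illegal
(5,2): no bracket -> illegal
(5,3): no bracket -> illegal
(5,6): flips 1 -> legal
(6,4): no bracket -> illegal
(6,6): flips 1 -> legal
(7,4): no bracket -> illegal
(7,5): flips 2 -> legal
(7,6): flips 1 -> legal
B mobility = 11
-- W to move --
(1,1): flips 1 -> legal
(1,2): flips 1 -> legal
(1,3): no bracket -> illegal
(2,1): no bracket -> illegal
(2,3): no bracket -> illegal
(2,5): no bracket -> illegal
(2,6): no bracket -> illegal
(2,7): no bracket -> illegal
(3,1): no bracket -> illegal
(3,7): flips 1 -> legal
(4,6): flips 2 -> legal
(4,7): no bracket -> illegal
(5,2): no bracket -> illegal
(5,3): flips 2 -> legal
(5,6): flips 1 -> legal
(6,2): no bracket -> illegal
(6,4): flips 2 -> legal
(7,2): no bracket -> illegal
(7,3): no bracket -> illegal
(7,4): no bracket -> illegal
W mobility = 7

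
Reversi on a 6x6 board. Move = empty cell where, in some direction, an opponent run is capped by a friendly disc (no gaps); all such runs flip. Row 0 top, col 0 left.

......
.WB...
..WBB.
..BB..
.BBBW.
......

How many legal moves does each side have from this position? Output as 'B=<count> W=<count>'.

-- B to move --
(0,0): flips 2 -> legal
(0,1): no bracket -> illegal
(0,2): no bracket -> illegal
(1,0): flips 1 -> legal
(1,3): no bracket -> illegal
(2,0): no bracket -> illegal
(2,1): flips 1 -> legal
(3,1): no bracket -> illegal
(3,4): no bracket -> illegal
(3,5): no bracket -> illegal
(4,5): flips 1 -> legal
(5,3): no bracket -> illegal
(5,4): no bracket -> illegal
(5,5): flips 1 -> legal
B mobility = 5
-- W to move --
(0,1): no bracket -> illegal
(0,2): flips 1 -> legal
(0,3): no bracket -> illegal
(1,3): flips 1 -> legal
(1,4): no bracket -> illegal
(1,5): no bracket -> illegal
(2,1): no bracket -> illegal
(2,5): flips 2 -> legal
(3,0): no bracket -> illegal
(3,1): no bracket -> illegal
(3,4): no bracket -> illegal
(3,5): no bracket -> illegal
(4,0): flips 3 -> legal
(5,0): no bracket -> illegal
(5,1): no bracket -> illegal
(5,2): flips 2 -> legal
(5,3): no bracket -> illegal
(5,4): no bracket -> illegal
W mobility = 5

Answer: B=5 W=5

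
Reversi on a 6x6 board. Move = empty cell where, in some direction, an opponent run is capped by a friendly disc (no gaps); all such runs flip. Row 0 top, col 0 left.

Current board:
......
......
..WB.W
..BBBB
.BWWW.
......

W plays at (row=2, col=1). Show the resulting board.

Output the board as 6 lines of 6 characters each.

Answer: ......
......
.WWB.W
..WBBB
.BWWW.
......

Derivation:
Place W at (2,1); scan 8 dirs for brackets.
Dir NW: first cell '.' (not opp) -> no flip
Dir N: first cell '.' (not opp) -> no flip
Dir NE: first cell '.' (not opp) -> no flip
Dir W: first cell '.' (not opp) -> no flip
Dir E: first cell 'W' (not opp) -> no flip
Dir SW: first cell '.' (not opp) -> no flip
Dir S: first cell '.' (not opp) -> no flip
Dir SE: opp run (3,2) capped by W -> flip
All flips: (3,2)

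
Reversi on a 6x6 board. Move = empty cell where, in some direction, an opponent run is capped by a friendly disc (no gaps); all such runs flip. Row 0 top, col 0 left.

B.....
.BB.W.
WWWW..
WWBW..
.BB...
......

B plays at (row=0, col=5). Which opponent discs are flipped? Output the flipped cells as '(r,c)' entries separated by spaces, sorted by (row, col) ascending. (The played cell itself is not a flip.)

Dir NW: edge -> no flip
Dir N: edge -> no flip
Dir NE: edge -> no flip
Dir W: first cell '.' (not opp) -> no flip
Dir E: edge -> no flip
Dir SW: opp run (1,4) (2,3) capped by B -> flip
Dir S: first cell '.' (not opp) -> no flip
Dir SE: edge -> no flip

Answer: (1,4) (2,3)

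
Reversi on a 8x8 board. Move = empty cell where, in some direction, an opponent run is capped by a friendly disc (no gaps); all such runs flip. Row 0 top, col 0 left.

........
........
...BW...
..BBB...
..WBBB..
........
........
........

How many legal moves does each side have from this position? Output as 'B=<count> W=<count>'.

-- B to move --
(1,3): no bracket -> illegal
(1,4): flips 1 -> legal
(1,5): flips 1 -> legal
(2,5): flips 1 -> legal
(3,1): no bracket -> illegal
(3,5): no bracket -> illegal
(4,1): flips 1 -> legal
(5,1): flips 1 -> legal
(5,2): flips 1 -> legal
(5,3): no bracket -> illegal
B mobility = 6
-- W to move --
(1,2): no bracket -> illegal
(1,3): no bracket -> illegal
(1,4): no bracket -> illegal
(2,1): no bracket -> illegal
(2,2): flips 2 -> legal
(2,5): no bracket -> illegal
(3,1): no bracket -> illegal
(3,5): no bracket -> illegal
(3,6): no bracket -> illegal
(4,1): no bracket -> illegal
(4,6): flips 3 -> legal
(5,2): no bracket -> illegal
(5,3): no bracket -> illegal
(5,4): flips 2 -> legal
(5,5): no bracket -> illegal
(5,6): no bracket -> illegal
W mobility = 3

Answer: B=6 W=3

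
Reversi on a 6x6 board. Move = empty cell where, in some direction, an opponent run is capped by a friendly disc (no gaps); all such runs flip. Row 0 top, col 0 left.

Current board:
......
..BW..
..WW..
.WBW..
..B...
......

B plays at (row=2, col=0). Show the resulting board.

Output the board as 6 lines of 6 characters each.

Place B at (2,0); scan 8 dirs for brackets.
Dir NW: edge -> no flip
Dir N: first cell '.' (not opp) -> no flip
Dir NE: first cell '.' (not opp) -> no flip
Dir W: edge -> no flip
Dir E: first cell '.' (not opp) -> no flip
Dir SW: edge -> no flip
Dir S: first cell '.' (not opp) -> no flip
Dir SE: opp run (3,1) capped by B -> flip
All flips: (3,1)

Answer: ......
..BW..
B.WW..
.BBW..
..B...
......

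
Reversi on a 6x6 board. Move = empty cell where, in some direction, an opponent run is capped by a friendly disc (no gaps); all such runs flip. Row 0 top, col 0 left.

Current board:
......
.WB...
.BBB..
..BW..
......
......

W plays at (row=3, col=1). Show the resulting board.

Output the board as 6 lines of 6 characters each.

Answer: ......
.WB...
.WBB..
.WWW..
......
......

Derivation:
Place W at (3,1); scan 8 dirs for brackets.
Dir NW: first cell '.' (not opp) -> no flip
Dir N: opp run (2,1) capped by W -> flip
Dir NE: opp run (2,2), next='.' -> no flip
Dir W: first cell '.' (not opp) -> no flip
Dir E: opp run (3,2) capped by W -> flip
Dir SW: first cell '.' (not opp) -> no flip
Dir S: first cell '.' (not opp) -> no flip
Dir SE: first cell '.' (not opp) -> no flip
All flips: (2,1) (3,2)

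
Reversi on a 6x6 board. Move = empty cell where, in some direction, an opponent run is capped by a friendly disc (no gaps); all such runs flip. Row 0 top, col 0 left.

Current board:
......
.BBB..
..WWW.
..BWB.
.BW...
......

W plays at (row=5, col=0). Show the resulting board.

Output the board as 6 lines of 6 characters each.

Place W at (5,0); scan 8 dirs for brackets.
Dir NW: edge -> no flip
Dir N: first cell '.' (not opp) -> no flip
Dir NE: opp run (4,1) (3,2) capped by W -> flip
Dir W: edge -> no flip
Dir E: first cell '.' (not opp) -> no flip
Dir SW: edge -> no flip
Dir S: edge -> no flip
Dir SE: edge -> no flip
All flips: (3,2) (4,1)

Answer: ......
.BBB..
..WWW.
..WWB.
.WW...
W.....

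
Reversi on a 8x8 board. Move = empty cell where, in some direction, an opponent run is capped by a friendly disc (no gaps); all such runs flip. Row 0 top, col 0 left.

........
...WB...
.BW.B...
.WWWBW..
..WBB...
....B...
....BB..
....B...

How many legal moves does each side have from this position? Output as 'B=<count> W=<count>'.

Answer: B=10 W=8

Derivation:
-- B to move --
(0,2): flips 1 -> legal
(0,3): no bracket -> illegal
(0,4): no bracket -> illegal
(1,1): flips 2 -> legal
(1,2): flips 1 -> legal
(2,0): no bracket -> illegal
(2,3): flips 2 -> legal
(2,5): no bracket -> illegal
(2,6): flips 1 -> legal
(3,0): flips 3 -> legal
(3,6): flips 1 -> legal
(4,0): no bracket -> illegal
(4,1): flips 2 -> legal
(4,5): no bracket -> illegal
(4,6): flips 1 -> legal
(5,1): flips 2 -> legal
(5,2): no bracket -> illegal
(5,3): no bracket -> illegal
B mobility = 10
-- W to move --
(0,3): no bracket -> illegal
(0,4): no bracket -> illegal
(0,5): no bracket -> illegal
(1,0): flips 1 -> legal
(1,1): flips 1 -> legal
(1,2): no bracket -> illegal
(1,5): flips 2 -> legal
(2,0): flips 1 -> legal
(2,3): no bracket -> illegal
(2,5): no bracket -> illegal
(3,0): no bracket -> illegal
(4,5): flips 2 -> legal
(5,2): no bracket -> illegal
(5,3): flips 2 -> legal
(5,5): flips 1 -> legal
(5,6): no bracket -> illegal
(6,3): no bracket -> illegal
(6,6): no bracket -> illegal
(7,3): no bracket -> illegal
(7,5): no bracket -> illegal
(7,6): flips 3 -> legal
W mobility = 8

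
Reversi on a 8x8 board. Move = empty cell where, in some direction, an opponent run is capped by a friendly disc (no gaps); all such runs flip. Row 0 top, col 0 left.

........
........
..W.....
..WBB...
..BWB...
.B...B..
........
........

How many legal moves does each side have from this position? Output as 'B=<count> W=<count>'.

Answer: B=5 W=7

Derivation:
-- B to move --
(1,1): flips 1 -> legal
(1,2): flips 2 -> legal
(1,3): no bracket -> illegal
(2,1): no bracket -> illegal
(2,3): no bracket -> illegal
(3,1): flips 1 -> legal
(4,1): no bracket -> illegal
(5,2): flips 1 -> legal
(5,3): flips 1 -> legal
(5,4): no bracket -> illegal
B mobility = 5
-- W to move --
(2,3): flips 1 -> legal
(2,4): no bracket -> illegal
(2,5): flips 1 -> legal
(3,1): no bracket -> illegal
(3,5): flips 2 -> legal
(4,0): no bracket -> illegal
(4,1): flips 1 -> legal
(4,5): flips 1 -> legal
(4,6): no bracket -> illegal
(5,0): no bracket -> illegal
(5,2): flips 1 -> legal
(5,3): no bracket -> illegal
(5,4): no bracket -> illegal
(5,6): no bracket -> illegal
(6,0): no bracket -> illegal
(6,1): no bracket -> illegal
(6,2): no bracket -> illegal
(6,4): no bracket -> illegal
(6,5): no bracket -> illegal
(6,6): flips 3 -> legal
W mobility = 7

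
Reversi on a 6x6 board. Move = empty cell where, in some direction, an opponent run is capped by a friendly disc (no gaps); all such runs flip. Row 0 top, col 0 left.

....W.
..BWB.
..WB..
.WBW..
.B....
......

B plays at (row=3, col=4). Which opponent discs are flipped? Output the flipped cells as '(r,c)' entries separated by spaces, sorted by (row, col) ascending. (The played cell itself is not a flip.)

Answer: (3,3)

Derivation:
Dir NW: first cell 'B' (not opp) -> no flip
Dir N: first cell '.' (not opp) -> no flip
Dir NE: first cell '.' (not opp) -> no flip
Dir W: opp run (3,3) capped by B -> flip
Dir E: first cell '.' (not opp) -> no flip
Dir SW: first cell '.' (not opp) -> no flip
Dir S: first cell '.' (not opp) -> no flip
Dir SE: first cell '.' (not opp) -> no flip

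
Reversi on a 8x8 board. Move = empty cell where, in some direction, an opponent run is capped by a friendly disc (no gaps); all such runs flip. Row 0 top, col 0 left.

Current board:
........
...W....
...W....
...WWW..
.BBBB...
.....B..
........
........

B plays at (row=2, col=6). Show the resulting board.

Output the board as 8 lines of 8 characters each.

Answer: ........
...W....
...W..B.
...WWB..
.BBBB...
.....B..
........
........

Derivation:
Place B at (2,6); scan 8 dirs for brackets.
Dir NW: first cell '.' (not opp) -> no flip
Dir N: first cell '.' (not opp) -> no flip
Dir NE: first cell '.' (not opp) -> no flip
Dir W: first cell '.' (not opp) -> no flip
Dir E: first cell '.' (not opp) -> no flip
Dir SW: opp run (3,5) capped by B -> flip
Dir S: first cell '.' (not opp) -> no flip
Dir SE: first cell '.' (not opp) -> no flip
All flips: (3,5)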